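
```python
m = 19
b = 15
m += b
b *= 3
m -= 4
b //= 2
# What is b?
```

Trace:
`m = 19` → m = 19
`b = 15` → b = 15
`m += b` → m = 34
`b *= 3` → b = 45
`m -= 4` → m = 30
`b //= 2` → b = 22
So b = 22

Answer: 22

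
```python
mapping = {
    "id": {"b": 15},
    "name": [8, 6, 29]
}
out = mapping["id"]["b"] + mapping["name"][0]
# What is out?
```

Trace:
`mapping = { ...` → mapping = {'id': {'b': 15}, 'name': [8, 6, 29]}
`out = mapping["id"]["b"] + mapping["name"][0]` → out = 23
So out = 23

Answer: 23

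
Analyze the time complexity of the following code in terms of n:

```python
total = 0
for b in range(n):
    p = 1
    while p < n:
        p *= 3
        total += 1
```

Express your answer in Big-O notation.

Each loop level contributes: n × log n. Multiplying the contributions gives O(n log n).

Answer: O(n log n)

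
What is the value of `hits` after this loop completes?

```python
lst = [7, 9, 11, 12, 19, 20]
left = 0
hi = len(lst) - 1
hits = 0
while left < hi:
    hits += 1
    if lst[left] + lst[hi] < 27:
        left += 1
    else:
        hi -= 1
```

Steps to find pair summing to 27
`hits` takes the values: 0 → 1 → 2 → 3 → 4 → 5

Answer: 5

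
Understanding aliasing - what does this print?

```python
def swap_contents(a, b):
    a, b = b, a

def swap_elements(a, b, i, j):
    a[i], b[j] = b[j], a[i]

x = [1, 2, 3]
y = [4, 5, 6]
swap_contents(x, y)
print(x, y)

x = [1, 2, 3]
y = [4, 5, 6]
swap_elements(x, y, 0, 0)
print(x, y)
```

Key concept: parameter rebinding vs mutation.
Step by step:
`x = [1, 2, 3]` → x = [1, 2, 3]
`y = [4, 5, 6]` → y = [4, 5, 6]
`swap_contents(x, y)` → no visible change to tracked variables
`print(x, y)` → prints [1, 2, 3] [4, 5, 6]
`x = [1, 2, 3]` → x = [1, 2, 3]
`y = [4, 5, 6]` → y = [4, 5, 6]
`swap_elements(x, y, 0, 0)` → x = [4, 2, 3]; y = [1, 5, 6]
`print(x, y)` → prints [4, 2, 3] [1, 5, 6]

Answer:
[1, 2, 3] [4, 5, 6]
[4, 2, 3] [1, 5, 6]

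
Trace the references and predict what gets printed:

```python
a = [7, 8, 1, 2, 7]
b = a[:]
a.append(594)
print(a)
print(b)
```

Key concept: slice [:] creates copy.
Step by step:
`a = [7, 8, 1, 2, 7]` → a = [7, 8, 1, 2, 7]
`b = a[:]` → b = [7, 8, 1, 2, 7]
`a.append(594)` → a = [7, 8, 1, 2, 7, 594]
`print(a)` → prints [7, 8, 1, 2, 7, 594]
`print(b)` → prints [7, 8, 1, 2, 7]

Answer:
[7, 8, 1, 2, 7, 594]
[7, 8, 1, 2, 7]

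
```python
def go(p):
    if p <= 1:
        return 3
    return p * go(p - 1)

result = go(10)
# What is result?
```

go(10) = 10 * 9 * 8 * 7 * 6 * 5 * 4 * 3 * 2 * 3 = 10886400

Answer: 10886400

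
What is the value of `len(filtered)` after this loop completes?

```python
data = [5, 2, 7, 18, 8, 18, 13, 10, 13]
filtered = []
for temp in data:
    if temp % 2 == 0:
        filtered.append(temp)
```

Count even numbers in [5, 2, 7, 18, 8, 18, 13, 10, 13]
`filtered` takes the values: [] → [2] → [2, 18] → [2, 18, 8] → [2, 18, 8, 18] → [2, 18, 8, 18, 10]
So `len(filtered)` = 5

Answer: 5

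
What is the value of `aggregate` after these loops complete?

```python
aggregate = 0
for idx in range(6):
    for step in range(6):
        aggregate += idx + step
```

Sum of all idx+step for idx,step in 6x6
`aggregate` takes the values: 0 → 1 → 3 → 6 → 10 → 15 → 16 → 18 → 21 → 25 → 30 → 36 → 38 → 41 → 45 → 50 → 56 → 63 → 66 → 70 → 75 → 81 → 88 → 96 → 100 → 105 → 111 → 118 → 126 → 135 → 140 → 146 → 153 → 161 → 170 → 180

Answer: 180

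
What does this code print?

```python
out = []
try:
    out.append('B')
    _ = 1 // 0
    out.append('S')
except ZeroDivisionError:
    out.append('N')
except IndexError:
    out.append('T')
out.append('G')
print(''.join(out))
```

Execution trace: 'B' (try body) → 'N' (except ZeroDivisionError) → 'G' (after the try/except). Output: BNG

Answer: BNG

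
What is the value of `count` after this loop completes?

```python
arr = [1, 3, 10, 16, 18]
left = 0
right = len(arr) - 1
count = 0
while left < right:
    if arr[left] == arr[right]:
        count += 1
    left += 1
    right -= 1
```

Count matching pairs from ends
`count` takes the values: 0

Answer: 0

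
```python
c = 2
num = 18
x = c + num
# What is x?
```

Trace:
`c = 2` → c = 2
`num = 18` → num = 18
`x = c + num` → x = 20
So x = 20

Answer: 20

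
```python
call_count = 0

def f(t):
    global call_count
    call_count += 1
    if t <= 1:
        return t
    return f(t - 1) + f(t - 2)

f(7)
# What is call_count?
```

Calls(t) = 1 + Calls(t-1) + Calls(t-2); Calls(0)=Calls(1)=1. For t=7 this gives 41.

Answer: 41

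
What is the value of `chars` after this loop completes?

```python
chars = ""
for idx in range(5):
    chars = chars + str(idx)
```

Concatenate digits 0 to 4
`chars` takes the values: "" → "0" → "01" → "012" → "0123" → "01234"

Answer: "01234"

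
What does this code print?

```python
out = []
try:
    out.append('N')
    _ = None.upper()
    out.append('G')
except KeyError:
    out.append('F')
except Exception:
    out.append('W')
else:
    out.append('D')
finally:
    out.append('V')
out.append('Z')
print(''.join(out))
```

Execution trace: 'N' (try body) → 'W' (except Exception) → 'V' (finally) → 'Z' (after the try/except). Output: NWVZ

Answer: NWVZ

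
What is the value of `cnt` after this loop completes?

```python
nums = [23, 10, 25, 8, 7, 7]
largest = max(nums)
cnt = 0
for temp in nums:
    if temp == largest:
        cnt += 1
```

Count of max value 25 in [23, 10, 25, 8, 7, 7]
`cnt` takes the values: 0 → 1

Answer: 1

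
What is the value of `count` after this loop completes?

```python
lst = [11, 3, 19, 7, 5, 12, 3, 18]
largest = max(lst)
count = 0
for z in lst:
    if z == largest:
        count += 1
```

Count of max value 19 in [11, 3, 19, 7, 5, 12, 3, 18]
`count` takes the values: 0 → 1

Answer: 1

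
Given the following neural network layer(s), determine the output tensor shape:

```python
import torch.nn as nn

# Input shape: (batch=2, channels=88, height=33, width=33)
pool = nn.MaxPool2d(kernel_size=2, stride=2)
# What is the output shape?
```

Input: (2, 88, 33, 33) -> Output: (2, 88, 16, 16)

Answer: (2, 88, 16, 16)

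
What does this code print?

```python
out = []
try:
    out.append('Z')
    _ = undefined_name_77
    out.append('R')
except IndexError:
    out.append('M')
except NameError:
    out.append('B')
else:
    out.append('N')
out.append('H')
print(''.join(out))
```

Execution trace: 'Z' (try body) → 'B' (except NameError) → 'H' (after the try/except). Output: ZBH

Answer: ZBH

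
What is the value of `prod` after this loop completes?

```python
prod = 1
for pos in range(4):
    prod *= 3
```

3^4 = 81
`prod` takes the values: 1 → 3 → 9 → 27 → 81

Answer: 81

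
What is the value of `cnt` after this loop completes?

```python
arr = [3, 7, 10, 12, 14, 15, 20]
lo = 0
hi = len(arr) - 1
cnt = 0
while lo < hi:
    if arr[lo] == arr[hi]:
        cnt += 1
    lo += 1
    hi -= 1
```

Count matching pairs from ends
`cnt` takes the values: 0

Answer: 0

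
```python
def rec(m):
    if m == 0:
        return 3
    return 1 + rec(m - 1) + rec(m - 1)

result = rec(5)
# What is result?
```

rec(m) = 1 + 2·rec(m-1), rec(0)=3. Closed form: (3+1)·2^5 - 1 = 127.

Answer: 127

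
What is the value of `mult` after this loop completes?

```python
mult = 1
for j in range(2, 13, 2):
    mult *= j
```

Product of even numbers 2 to 12
`mult` takes the values: 1 → 2 → 8 → 48 → 384 → 3840 → 46080

Answer: 46080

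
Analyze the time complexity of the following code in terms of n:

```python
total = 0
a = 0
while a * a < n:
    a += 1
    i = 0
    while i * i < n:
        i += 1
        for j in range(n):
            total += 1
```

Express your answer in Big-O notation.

Each loop level contributes: √n × √n × n. Multiplying the contributions gives O(n^2).

Answer: O(n^2)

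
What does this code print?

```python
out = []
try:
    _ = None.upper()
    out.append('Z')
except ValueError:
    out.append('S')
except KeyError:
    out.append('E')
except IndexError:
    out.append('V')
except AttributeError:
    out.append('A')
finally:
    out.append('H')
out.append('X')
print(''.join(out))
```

Execution trace: 'A' (except AttributeError) → 'H' (finally) → 'X' (after the try/except). Output: AHX

Answer: AHX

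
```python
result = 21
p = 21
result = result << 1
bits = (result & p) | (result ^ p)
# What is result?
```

Trace:
`result = 21` → result = 21
`p = 21` → p = 21
`result = result << 1` → result = 42
`bits = (result & p) | (result ^ p)` → bits = 63
So result = 42

Answer: 42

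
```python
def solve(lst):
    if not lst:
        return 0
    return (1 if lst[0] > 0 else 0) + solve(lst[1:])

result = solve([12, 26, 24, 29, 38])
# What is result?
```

Count of positive elements in [12, 26, 24, 29, 38] = 5

Answer: 5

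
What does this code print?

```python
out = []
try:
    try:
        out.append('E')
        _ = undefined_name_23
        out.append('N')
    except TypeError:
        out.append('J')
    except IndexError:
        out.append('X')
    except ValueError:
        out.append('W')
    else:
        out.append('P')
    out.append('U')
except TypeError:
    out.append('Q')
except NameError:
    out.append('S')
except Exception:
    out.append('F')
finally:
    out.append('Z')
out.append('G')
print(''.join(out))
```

Execution trace: 'E' (inner try body) → 'S' (except NameError) → 'Z' (finally) → 'G' (after the try/except). Output: ESZG

Answer: ESZG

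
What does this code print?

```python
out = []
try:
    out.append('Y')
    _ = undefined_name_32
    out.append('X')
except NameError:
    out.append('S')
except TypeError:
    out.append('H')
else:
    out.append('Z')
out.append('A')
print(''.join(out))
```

Execution trace: 'Y' (try body) → 'S' (except NameError) → 'A' (after the try/except). Output: YSA

Answer: YSA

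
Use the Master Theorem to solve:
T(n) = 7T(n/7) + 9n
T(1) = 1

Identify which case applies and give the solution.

a=7, b=7, f(n)=9n. log_7(7) = 1. Since c=1 = 1, Case 2 applies: T(n) = Θ(n^log_b(a) · log n) = O(n log n).

Answer: O(n log n) - Case 2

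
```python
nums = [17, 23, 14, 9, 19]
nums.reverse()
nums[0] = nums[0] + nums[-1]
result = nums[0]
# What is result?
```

Trace:
`nums = [17, 23, 14, 9, 19]` → nums = [17, 23, 14, 9, 19]
`nums.reverse()` → nums = [19, 9, 14, 23, 17]
`nums[0] = nums[0] + nums[-1]` → nums = [36, 9, 14, 23, 17]
`result = nums[0]` → result = 36
So result = 36

Answer: 36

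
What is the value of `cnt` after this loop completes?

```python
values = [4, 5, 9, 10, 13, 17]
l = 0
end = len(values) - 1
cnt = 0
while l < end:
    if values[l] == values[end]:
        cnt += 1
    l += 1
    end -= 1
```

Count matching pairs from ends
`cnt` takes the values: 0

Answer: 0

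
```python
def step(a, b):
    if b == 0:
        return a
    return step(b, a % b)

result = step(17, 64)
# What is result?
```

step(17, 64) -> step(64, 17) -> step(17, 13) -> step(13, 4) -> step(4, 1) -> step(1, 0) -> 1

Answer: 1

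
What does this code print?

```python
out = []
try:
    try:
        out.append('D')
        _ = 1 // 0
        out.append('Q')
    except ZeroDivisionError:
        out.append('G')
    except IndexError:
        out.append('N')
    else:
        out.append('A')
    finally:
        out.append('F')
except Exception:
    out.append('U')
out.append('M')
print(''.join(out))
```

Execution trace: 'D' (inner try body) → 'G' (inner except ZeroDivisionError) → 'F' (inner finally) → 'M' (after the try/except). Output: DGFM

Answer: DGFM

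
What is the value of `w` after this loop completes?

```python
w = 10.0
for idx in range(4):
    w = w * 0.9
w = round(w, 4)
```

Exponential decay: 10.0 * 0.9^4
`w` takes the values: 10.0 → 9.0 → 8.1 → 7.29 → 6.561

Answer: 6.561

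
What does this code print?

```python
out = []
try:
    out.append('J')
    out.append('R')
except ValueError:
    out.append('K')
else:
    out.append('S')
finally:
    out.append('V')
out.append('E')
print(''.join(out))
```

Execution trace: 'J' (try body) → 'R' (try body, no exception) → 'S' (else) → 'V' (finally) → 'E' (after the try/except). Output: JRSVE

Answer: JRSVE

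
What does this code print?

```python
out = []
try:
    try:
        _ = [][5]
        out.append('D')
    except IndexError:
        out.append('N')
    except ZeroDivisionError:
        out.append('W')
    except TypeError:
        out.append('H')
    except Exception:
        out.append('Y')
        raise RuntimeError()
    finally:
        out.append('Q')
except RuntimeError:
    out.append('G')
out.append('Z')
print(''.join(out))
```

Execution trace: 'N' (inner except IndexError) → 'Q' (inner finally) → 'Z' (after the try/except). Output: NQZ

Answer: NQZ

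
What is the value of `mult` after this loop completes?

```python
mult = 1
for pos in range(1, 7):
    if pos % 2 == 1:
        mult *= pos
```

Product of odd numbers 1 to 6
`mult` takes the values: 1 → 3 → 15

Answer: 15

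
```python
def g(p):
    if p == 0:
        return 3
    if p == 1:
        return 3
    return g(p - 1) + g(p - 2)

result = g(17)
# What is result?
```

Build up from base cases: g(0)=3, g(1)=3, g(2)=6, g(3)=9, g(4)=15, g(5)=24, g(6)=39, ..., g(17)=7752

Answer: 7752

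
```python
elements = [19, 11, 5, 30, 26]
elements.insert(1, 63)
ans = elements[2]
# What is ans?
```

Trace:
`elements = [19, 11, 5, 30, 26]` → elements = [19, 11, 5, 30, 26]
`elements.insert(1, 63)` → elements = [19, 63, 11, 5, 30, 26]
`ans = elements[2]` → ans = 11
So ans = 11

Answer: 11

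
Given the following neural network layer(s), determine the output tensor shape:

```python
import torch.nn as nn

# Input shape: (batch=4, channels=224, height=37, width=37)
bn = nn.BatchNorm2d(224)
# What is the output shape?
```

Input: (4, 224, 37, 37) -> Output: (4, 224, 37, 37)

Answer: (4, 224, 37, 37)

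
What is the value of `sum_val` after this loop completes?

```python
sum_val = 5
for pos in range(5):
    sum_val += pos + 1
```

Start at 5, add 1 to 5 = 20
`sum_val` takes the values: 5 → 6 → 8 → 11 → 15 → 20

Answer: 20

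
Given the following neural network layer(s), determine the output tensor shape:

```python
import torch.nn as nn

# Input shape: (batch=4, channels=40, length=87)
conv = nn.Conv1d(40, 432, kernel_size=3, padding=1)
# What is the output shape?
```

Input: (4, 40, 87) -> Output: (4, 432, 87)

Answer: (4, 432, 87)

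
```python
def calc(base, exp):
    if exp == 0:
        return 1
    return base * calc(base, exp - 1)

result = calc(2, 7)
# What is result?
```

calc(2, 7) = 2 * 2 * 2 * 2 * 2 * 2 * 2 = 128

Answer: 128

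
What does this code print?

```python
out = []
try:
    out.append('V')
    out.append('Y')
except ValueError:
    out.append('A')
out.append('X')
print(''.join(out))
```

Execution trace: 'V' (try body) → 'Y' (try body, no exception) → 'X' (after the try/except). Output: VYX

Answer: VYX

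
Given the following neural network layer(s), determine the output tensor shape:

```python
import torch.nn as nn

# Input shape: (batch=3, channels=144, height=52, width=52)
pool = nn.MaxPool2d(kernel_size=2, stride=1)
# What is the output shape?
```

Input: (3, 144, 52, 52) -> Output: (3, 144, 51, 51)

Answer: (3, 144, 51, 51)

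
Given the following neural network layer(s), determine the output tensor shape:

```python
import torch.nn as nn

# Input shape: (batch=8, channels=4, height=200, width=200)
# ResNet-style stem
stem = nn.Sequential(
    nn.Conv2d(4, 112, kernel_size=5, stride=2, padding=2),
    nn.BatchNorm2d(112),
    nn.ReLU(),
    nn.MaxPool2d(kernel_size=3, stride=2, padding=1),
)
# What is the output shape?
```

Input: (8, 4, 200, 200) -> after Conv2d 5x5 stride=2: (8, 112, 100, 100) -> Output: (8, 112, 50, 50)

Answer: (8, 112, 50, 50)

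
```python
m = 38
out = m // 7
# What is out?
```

Trace:
`m = 38` → m = 38
`out = m // 7` → out = 5
So out = 5

Answer: 5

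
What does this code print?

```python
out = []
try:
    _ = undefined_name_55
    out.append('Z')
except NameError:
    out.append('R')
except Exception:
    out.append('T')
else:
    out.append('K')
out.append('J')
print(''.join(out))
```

Execution trace: 'R' (except NameError) → 'J' (after the try/except). Output: RJ

Answer: RJ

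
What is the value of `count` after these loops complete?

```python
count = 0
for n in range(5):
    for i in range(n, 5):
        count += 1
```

Upper triangle: 5 + 4 + ... + 1
`count` takes the values: 0 → 1 → 2 → 3 → 4 → 5 → 6 → 7 → 8 → 9 → 10 → 11 → 12 → 13 → 14 → 15

Answer: 15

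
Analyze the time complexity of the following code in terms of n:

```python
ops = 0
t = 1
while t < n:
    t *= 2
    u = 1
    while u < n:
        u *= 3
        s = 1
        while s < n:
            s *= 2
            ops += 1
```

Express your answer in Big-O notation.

Each loop level contributes: log n × log n × log n. Multiplying the contributions gives O(log^3 n).

Answer: O(log^3 n)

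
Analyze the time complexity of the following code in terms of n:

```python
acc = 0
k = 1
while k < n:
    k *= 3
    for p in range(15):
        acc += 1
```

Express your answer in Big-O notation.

Each loop level contributes: log n × 1. Multiplying the contributions gives O(log n).

Answer: O(log n)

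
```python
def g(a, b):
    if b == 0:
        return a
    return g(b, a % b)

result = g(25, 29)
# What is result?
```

g(25, 29) -> g(29, 25) -> g(25, 4) -> g(4, 1) -> g(1, 0) -> 1

Answer: 1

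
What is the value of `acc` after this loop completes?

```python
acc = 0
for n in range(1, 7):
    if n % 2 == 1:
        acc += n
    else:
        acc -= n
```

Add odd, subtract even
`acc` takes the values: 0 → 1 → -1 → 2 → -2 → 3 → -3

Answer: -3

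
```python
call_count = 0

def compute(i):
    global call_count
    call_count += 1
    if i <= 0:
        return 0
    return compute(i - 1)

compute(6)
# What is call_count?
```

Linear recursion stepping by 1: 7 calls from i=6 down to ≤0.

Answer: 7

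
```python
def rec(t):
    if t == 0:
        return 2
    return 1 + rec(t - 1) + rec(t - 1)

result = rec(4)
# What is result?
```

rec(t) = 1 + 2·rec(t-1), rec(0)=2. Closed form: (2+1)·2^4 - 1 = 47.

Answer: 47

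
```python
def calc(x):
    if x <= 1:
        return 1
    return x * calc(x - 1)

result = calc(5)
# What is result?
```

calc(5) = 5 * 4 * 3 * 2 * 1 = 120

Answer: 120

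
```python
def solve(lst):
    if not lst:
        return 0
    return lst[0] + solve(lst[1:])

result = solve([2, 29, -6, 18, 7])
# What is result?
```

2 + 29 + (-6) + 18 + 7 + 0 = 50

Answer: 50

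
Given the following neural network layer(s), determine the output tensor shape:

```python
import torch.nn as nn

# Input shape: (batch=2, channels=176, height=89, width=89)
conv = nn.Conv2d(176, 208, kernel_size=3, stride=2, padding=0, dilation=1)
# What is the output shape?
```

Input: (2, 176, 89, 89) -> Output: (2, 208, 44, 44)

Answer: (2, 208, 44, 44)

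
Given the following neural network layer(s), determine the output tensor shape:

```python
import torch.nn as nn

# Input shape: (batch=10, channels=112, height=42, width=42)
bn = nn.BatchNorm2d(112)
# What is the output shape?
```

Input: (10, 112, 42, 42) -> Output: (10, 112, 42, 42)

Answer: (10, 112, 42, 42)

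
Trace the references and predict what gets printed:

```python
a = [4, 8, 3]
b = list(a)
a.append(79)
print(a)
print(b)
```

Key concept: list() constructor creates copy.
Step by step:
`a = [4, 8, 3]` → a = [4, 8, 3]
`b = list(a)` → b = [4, 8, 3]
`a.append(79)` → a = [4, 8, 3, 79]
`print(a)` → prints [4, 8, 3, 79]
`print(b)` → prints [4, 8, 3]

Answer:
[4, 8, 3, 79]
[4, 8, 3]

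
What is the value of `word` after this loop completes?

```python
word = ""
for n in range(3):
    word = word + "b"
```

Repeat 'b' 3 times
`word` takes the values: "" → "b" → "bb" → "bbb"

Answer: "bbb"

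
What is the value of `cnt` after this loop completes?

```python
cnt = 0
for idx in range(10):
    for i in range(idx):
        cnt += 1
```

Triangle number: 0+1+2+...+9
`cnt` takes the values: 0 → 1 → 2 → 3 → 4 → 5 → 6 → 7 → 8 → 9 → 10 → 11 → 12 → 13 → 14 → 15 → 16 → 17 → 18 → 19 → 20 → 21 → 22 → 23 → 24 → 25 → 26 → 27 → 28 → 29 → … → 41 → 42 → 43 → 44 → 45

Answer: 45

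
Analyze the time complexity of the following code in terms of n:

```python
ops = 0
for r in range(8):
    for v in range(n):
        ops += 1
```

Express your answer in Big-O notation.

Each loop level contributes: 1 × n. Multiplying the contributions gives O(n).

Answer: O(n)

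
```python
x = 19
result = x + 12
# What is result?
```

Trace:
`x = 19` → x = 19
`result = x + 12` → result = 31
So result = 31

Answer: 31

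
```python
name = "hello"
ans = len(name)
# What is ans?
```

Trace:
`name = "hello"` → name = 'hello'
`ans = len(name)` → ans = 5
So ans = 5

Answer: 5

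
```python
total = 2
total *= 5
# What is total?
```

Trace:
`total = 2` → total = 2
`total *= 5` → total = 10
So total = 10

Answer: 10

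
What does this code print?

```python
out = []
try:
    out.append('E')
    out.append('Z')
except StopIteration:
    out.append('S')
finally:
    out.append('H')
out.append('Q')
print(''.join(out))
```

Execution trace: 'E' (try body) → 'Z' (try body, no exception) → 'H' (finally) → 'Q' (after the try/except). Output: EZHQ

Answer: EZHQ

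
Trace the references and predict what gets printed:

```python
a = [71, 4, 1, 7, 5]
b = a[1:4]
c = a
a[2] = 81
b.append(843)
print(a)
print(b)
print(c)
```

Key concept: slice vs alias.
Step by step:
`a = [71, 4, 1, 7, 5]` → a = [71, 4, 1, 7, 5]
`b = a[1:4]` → b = [4, 1, 7]
`c = a` → c = [71, 4, 1, 7, 5] (same object as a)
`a[2] = 81` → a = [71, 4, 81, 7, 5] (same object as c); c = [71, 4, 81, 7, 5] (same object as a)
`b.append(843)` → b = [4, 1, 7, 843]
`print(a)` → prints [71, 4, 81, 7, 5]
`print(b)` → prints [4, 1, 7, 843]
`print(c)` → prints [71, 4, 81, 7, 5]

Answer:
[71, 4, 81, 7, 5]
[4, 1, 7, 843]
[71, 4, 81, 7, 5]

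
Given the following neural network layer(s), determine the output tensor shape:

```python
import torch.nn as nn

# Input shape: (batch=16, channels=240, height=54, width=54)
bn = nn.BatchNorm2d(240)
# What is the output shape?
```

Input: (16, 240, 54, 54) -> Output: (16, 240, 54, 54)

Answer: (16, 240, 54, 54)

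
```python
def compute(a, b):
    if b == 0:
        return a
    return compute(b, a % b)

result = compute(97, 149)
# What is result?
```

compute(97, 149) -> compute(149, 97) -> compute(97, 52) -> compute(52, 45) -> compute(45, 7) -> compute(7, 3) -> compute(3, 1) -> compute(1, 0) -> 1

Answer: 1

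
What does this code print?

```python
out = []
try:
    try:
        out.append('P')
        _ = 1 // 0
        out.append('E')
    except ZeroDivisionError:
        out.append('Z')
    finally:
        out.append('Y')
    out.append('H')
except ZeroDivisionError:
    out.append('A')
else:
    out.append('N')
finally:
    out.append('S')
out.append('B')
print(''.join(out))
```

Execution trace: 'P' (inner try body) → 'Z' (inner except ZeroDivisionError) → 'Y' (inner finally) → 'H' (try body, no exception) → 'N' (else) → 'S' (finally) → 'B' (after the try/except). Output: PZYHNSB

Answer: PZYHNSB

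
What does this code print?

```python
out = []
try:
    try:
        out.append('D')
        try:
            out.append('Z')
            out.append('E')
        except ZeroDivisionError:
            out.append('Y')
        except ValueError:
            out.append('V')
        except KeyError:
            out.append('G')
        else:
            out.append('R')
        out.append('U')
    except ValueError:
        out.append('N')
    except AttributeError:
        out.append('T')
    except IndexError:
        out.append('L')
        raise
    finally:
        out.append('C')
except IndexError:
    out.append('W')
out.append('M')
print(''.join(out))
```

Execution trace: 'D' (try body) → 'Z' (inner try body) → 'E' (inner try body, no exception) → 'R' (inner else) → 'U' (try body, no exception) → 'C' (finally) → 'M' (after the try/except). Output: DZERUCM

Answer: DZERUCM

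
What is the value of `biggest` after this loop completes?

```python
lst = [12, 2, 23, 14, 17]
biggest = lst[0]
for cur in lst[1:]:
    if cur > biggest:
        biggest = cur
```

Maximum of [12, 2, 23, 14, 17]
`biggest` takes the values: 12 → 23

Answer: 23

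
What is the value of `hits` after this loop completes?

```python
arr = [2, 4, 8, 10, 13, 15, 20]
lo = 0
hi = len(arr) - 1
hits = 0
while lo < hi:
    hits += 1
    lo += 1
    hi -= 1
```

Iterations until pointers meet (list length 7)
`hits` takes the values: 0 → 1 → 2 → 3

Answer: 3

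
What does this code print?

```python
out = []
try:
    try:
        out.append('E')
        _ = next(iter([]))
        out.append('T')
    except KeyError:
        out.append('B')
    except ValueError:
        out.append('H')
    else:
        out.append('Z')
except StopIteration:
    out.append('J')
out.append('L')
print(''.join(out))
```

Execution trace: 'E' (try body) → 'J' (outer except StopIteration) → 'L' (after the try/except). Output: EJL

Answer: EJL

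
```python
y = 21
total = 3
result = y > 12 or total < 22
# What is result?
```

Trace:
`y = 21` → y = 21
`total = 3` → total = 3
`result = y > 12 or total < 22` → result = True
So result = True

Answer: True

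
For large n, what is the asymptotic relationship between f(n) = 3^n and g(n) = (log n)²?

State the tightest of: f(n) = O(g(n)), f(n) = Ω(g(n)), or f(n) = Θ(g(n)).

3^n vs (log n)²: f(n) = Ω(g(n)) but not O(g(n)) — 3^n grows strictly faster than (log n)².

Answer: f(n) = Ω(g(n)) but not O(g(n)) — 3^n grows strictly faster than (log n)².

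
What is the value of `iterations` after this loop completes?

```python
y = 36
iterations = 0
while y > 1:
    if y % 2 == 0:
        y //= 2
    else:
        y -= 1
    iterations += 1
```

Steps to reduce 36 to 1
`iterations` takes the values: 0 → 1 → 2 → 3 → 4 → 5 → 6

Answer: 6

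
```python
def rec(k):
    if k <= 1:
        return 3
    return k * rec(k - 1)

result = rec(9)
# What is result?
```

rec(9) = 9 * 8 * 7 * 6 * 5 * 4 * 3 * 2 * 3 = 1088640

Answer: 1088640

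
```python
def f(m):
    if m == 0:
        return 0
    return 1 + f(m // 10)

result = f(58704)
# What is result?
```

Count of digits of 58704: 5

Answer: 5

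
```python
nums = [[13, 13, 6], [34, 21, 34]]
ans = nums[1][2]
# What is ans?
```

Trace:
`nums = [[13, 13, 6], [34, 21, 34]]` → nums = [[13, 13, 6], [34, 21, 34]]
`ans = nums[1][2]` → ans = 34
So ans = 34

Answer: 34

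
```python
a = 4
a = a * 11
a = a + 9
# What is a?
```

Trace:
`a = 4` → a = 4
`a = a * 11` → a = 44
`a = a + 9` → a = 53
So a = 53

Answer: 53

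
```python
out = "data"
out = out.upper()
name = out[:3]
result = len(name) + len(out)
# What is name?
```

Trace:
`out = "data"` → out = 'data'
`out = out.upper()` → out = 'DATA'
`name = out[:3]` → name = 'DAT'
`result = len(name) + len(out)` → result = 7
So name = 'DAT'

Answer: 'DAT'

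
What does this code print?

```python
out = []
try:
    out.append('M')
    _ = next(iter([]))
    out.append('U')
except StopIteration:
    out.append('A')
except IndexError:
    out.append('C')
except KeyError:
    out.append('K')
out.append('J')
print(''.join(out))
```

Execution trace: 'M' (try body) → 'A' (except StopIteration) → 'J' (after the try/except). Output: MAJ

Answer: MAJ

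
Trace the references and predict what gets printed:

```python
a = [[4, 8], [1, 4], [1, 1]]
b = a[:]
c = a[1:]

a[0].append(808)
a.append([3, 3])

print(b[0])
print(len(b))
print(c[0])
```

Key concept: slice with nested mutation.
Step by step:
`a = [[4, 8], [1, 4], [1, 1]]` → a = [[4, 8], [1, 4], [1, 1]]
`b = a[:]` → b = [[4, 8], [1, 4], [1, 1]]
`c = a[1:]` → c = [[1, 4], [1, 1]]
`a[0].append(808)` → a = [[4, 8, 808], [1, 4], [1, 1]]; b = [[4, 8, 808], [1, 4], [1, 1]]
`a.append([3, 3])` → a = [[4, 8, 808], [1, 4], [1, 1], [3, 3]]
`print(b[0])` → prints [4, 8, 808]
`print(len(b))` → prints 3
`print(c[0])` → prints [1, 4]

Answer:
[4, 8, 808]
3
[1, 4]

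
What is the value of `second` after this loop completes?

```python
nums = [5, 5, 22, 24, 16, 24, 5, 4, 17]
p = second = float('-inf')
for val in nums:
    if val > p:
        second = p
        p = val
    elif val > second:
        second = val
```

Second largest (with repeats) in [5, 5, 22, 24, 16, 24, 5, 4, 17]
`second` takes the values: -inf → 5 → 22 → 24

Answer: 24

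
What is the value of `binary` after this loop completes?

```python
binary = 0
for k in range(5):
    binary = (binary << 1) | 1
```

Build 5 consecutive 1-bits: 0b11111
`binary` takes the values: 0 → 1 → 3 → 7 → 15 → 31

Answer: 31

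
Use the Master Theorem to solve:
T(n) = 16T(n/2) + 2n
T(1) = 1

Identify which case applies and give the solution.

a=16, b=2, f(n)=2n. log_2(16) = 4. Since c=1 < 4, Case 1 applies: T(n) = Θ(n^log_b(a)) = O(n^4).

Answer: O(n^4) - Case 1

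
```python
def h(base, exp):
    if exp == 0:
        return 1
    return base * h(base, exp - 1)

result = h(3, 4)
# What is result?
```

h(3, 4) = 3 * 3 * 3 * 3 = 81

Answer: 81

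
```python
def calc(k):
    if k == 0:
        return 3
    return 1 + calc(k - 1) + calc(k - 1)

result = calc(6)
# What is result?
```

calc(k) = 1 + 2·calc(k-1), calc(0)=3. Closed form: (3+1)·2^6 - 1 = 255.

Answer: 255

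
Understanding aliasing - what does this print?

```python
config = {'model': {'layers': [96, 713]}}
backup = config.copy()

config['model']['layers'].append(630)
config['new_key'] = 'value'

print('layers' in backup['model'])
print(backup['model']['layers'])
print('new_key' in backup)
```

Key concept: shallow copy gotcha with nested dict.
Step by step:
`config = {'model': {'layers': [96, 713]}}` → config = {'model': {'layers': [96, 713]}}
`backup = config.copy()` → backup = {'model': {'layers': [96, 713]}}
`config['model']['layers'].append(630)` → config = {'model': {'layers': [96, 713, 630]}}; backup = {'model': {'layers': [96, 713, 630]}}
`config['new_key'] = 'value'` → config = {'model': {'layers': [96, 713, 630]}, 'new_key': 'value'}
`print('layers' in backup['model'])` → prints True
`print(backup['model']['layers'])` → prints [96, 713, 630]
`print('new_key' in backup)` → prints False

Answer:
True
[96, 713, 630]
False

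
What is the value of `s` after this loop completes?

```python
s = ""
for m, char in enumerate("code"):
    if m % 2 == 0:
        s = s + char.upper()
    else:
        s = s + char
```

Uppercase even positions in 'code'
`s` takes the values: "" → "C" → "Co" → "CoD" → "CoDe"

Answer: "CoDe"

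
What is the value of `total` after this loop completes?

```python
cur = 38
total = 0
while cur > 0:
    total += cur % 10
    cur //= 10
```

Sum digits of 38
`total` takes the values: 0 → 8 → 11

Answer: 11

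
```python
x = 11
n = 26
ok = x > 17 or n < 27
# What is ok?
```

Trace:
`x = 11` → x = 11
`n = 26` → n = 26
`ok = x > 17 or n < 27` → ok = True
So ok = True

Answer: True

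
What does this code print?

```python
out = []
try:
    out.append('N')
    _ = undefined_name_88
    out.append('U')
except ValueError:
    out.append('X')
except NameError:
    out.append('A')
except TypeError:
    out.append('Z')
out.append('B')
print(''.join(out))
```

Execution trace: 'N' (try body) → 'A' (except NameError) → 'B' (after the try/except). Output: NAB

Answer: NAB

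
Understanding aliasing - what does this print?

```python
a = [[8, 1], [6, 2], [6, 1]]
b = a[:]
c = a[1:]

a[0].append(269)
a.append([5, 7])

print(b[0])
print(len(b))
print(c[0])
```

Key concept: slice with nested mutation.
Step by step:
`a = [[8, 1], [6, 2], [6, 1]]` → a = [[8, 1], [6, 2], [6, 1]]
`b = a[:]` → b = [[8, 1], [6, 2], [6, 1]]
`c = a[1:]` → c = [[6, 2], [6, 1]]
`a[0].append(269)` → a = [[8, 1, 269], [6, 2], [6, 1]]; b = [[8, 1, 269], [6, 2], [6, 1]]
`a.append([5, 7])` → a = [[8, 1, 269], [6, 2], [6, 1], [5, 7]]
`print(b[0])` → prints [8, 1, 269]
`print(len(b))` → prints 3
`print(c[0])` → prints [6, 2]

Answer:
[8, 1, 269]
3
[6, 2]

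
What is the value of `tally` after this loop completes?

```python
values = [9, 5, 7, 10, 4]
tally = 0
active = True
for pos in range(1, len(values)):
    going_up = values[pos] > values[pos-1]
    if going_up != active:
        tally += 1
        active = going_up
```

Count direction changes in [9, 5, 7, 10, 4]
`tally` takes the values: 0 → 1 → 2 → 3

Answer: 3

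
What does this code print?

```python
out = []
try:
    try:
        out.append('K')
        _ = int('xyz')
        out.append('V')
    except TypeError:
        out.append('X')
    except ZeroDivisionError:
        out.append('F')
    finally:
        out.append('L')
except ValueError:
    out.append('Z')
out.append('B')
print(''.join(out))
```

Execution trace: 'K' (try body) → 'L' (finally) → 'Z' (outer except ValueError) → 'B' (after the try/except). Output: KLZB

Answer: KLZB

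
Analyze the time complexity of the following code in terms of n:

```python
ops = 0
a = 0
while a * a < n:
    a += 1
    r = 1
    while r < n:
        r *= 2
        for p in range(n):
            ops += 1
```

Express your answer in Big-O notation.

Each loop level contributes: √n × log n × n. Multiplying the contributions gives O(n√n log n).

Answer: O(n√n log n)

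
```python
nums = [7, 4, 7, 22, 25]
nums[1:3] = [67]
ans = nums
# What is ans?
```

Trace:
`nums = [7, 4, 7, 22, 25]` → nums = [7, 4, 7, 22, 25]
`nums[1:3] = [67]` → nums = [7, 67, 22, 25]
`ans = nums` → ans = [7, 67, 22, 25]
So ans = [7, 67, 22, 25]

Answer: [7, 67, 22, 25]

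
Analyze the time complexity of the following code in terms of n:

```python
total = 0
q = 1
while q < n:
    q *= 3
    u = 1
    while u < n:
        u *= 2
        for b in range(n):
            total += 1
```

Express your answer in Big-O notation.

Each loop level contributes: log n × log n × n. Multiplying the contributions gives O(n log² n).

Answer: O(n log² n)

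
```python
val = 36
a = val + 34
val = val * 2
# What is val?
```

Trace:
`val = 36` → val = 36
`a = val + 34` → a = 70
`val = val * 2` → val = 72
So val = 72

Answer: 72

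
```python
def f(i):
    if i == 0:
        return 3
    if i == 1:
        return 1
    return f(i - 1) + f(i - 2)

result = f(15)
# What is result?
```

Build up from base cases: f(0)=3, f(1)=1, f(2)=4, f(3)=5, f(4)=9, f(5)=14, f(6)=23, ..., f(15)=1741

Answer: 1741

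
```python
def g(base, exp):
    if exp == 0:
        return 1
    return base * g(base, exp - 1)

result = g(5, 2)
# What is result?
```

g(5, 2) = 5 * 5 = 25

Answer: 25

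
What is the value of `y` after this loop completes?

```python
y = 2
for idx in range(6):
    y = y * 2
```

Multiply by 2, 6 times: 2 * 2^6 = 128
`y` takes the values: 2 → 4 → 8 → 16 → 32 → 64 → 128

Answer: 128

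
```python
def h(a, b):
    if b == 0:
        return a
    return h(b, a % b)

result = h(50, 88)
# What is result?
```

h(50, 88) -> h(88, 50) -> h(50, 38) -> h(38, 12) -> h(12, 2) -> h(2, 0) -> 2

Answer: 2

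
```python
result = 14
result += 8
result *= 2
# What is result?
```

Trace:
`result = 14` → result = 14
`result += 8` → result = 22
`result *= 2` → result = 44
So result = 44

Answer: 44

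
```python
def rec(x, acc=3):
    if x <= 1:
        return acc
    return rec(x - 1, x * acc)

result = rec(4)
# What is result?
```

Accumulator trace (n, acc): (4, 3) -> (3, 12) -> (2, 36) -> (1, 72) -> return 72

Answer: 72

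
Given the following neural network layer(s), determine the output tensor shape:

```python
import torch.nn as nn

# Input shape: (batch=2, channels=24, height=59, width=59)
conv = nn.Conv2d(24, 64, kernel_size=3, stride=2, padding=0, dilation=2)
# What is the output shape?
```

Input: (2, 24, 59, 59) -> Output: (2, 64, 28, 28)

Answer: (2, 64, 28, 28)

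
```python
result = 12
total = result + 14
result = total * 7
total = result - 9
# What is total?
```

Trace:
`result = 12` → result = 12
`total = result + 14` → total = 26
`result = total * 7` → result = 182
`total = result - 9` → total = 173
So total = 173

Answer: 173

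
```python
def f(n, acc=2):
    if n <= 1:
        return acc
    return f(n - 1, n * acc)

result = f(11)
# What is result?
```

Accumulator trace (n, acc): (11, 2) -> (10, 22) -> (9, 220) -> (8, 1980) -> (7, 15840) -> (6, 110880) -> (5, 665280) -> (4, 3326400) -> (3, 13305600) -> (2, 39916800) -> (1, 79833600) -> return 79833600

Answer: 79833600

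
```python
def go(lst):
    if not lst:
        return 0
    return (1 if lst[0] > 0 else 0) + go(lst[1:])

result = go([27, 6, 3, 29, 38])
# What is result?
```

Count of positive elements in [27, 6, 3, 29, 38] = 5

Answer: 5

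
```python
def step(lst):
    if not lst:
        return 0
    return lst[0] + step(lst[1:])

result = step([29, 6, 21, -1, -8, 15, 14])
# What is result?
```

29 + 6 + 21 + (-1) + (-8) + 15 + 14 + 0 = 76

Answer: 76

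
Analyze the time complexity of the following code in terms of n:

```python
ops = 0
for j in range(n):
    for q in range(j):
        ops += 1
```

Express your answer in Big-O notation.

Each loop level contributes: n × n. Multiplying the contributions gives O(n^2).

Answer: O(n^2)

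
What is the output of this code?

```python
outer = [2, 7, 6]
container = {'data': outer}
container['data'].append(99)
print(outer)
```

Key concept: dict holds reference to list.
Step by step:
`outer = [2, 7, 6]` → outer = [2, 7, 6]
`container = {'data': outer}` → container = {'data': [2, 7, 6]}
`container['data'].append(99)` → outer = [2, 7, 6, 99]; container = {'data': [2, 7, 6, 99]}
`print(outer)` → prints [2, 7, 6, 99]

Answer: [2, 7, 6, 99]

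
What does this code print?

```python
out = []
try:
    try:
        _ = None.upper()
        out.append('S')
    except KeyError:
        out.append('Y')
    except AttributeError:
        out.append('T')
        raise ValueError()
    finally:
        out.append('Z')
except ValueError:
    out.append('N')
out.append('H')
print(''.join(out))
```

Execution trace: 'T' (inner except AttributeError) → 'Z' (inner finally) → 'N' (outer except ValueError) → 'H' (after the try/except). Output: TZNH

Answer: TZNH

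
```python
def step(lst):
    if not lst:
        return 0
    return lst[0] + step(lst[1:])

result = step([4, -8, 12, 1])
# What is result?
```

4 + (-8) + 12 + 1 + 0 = 9

Answer: 9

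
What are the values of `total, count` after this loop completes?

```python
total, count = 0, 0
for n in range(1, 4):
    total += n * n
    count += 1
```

Sum of squares and count
`total, count` takes the values: (0, 0) → (1, 0) → (1, 1) → (5, 1) → (5, 2) → (14, 2) → (14, 3)

Answer: 14, 3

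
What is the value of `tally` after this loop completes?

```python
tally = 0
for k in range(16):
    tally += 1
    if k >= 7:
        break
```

Loop breaks when k reaches 7, tally is 8
`tally` takes the values: 0 → 1 → 2 → 3 → 4 → 5 → 6 → 7 → 8

Answer: 8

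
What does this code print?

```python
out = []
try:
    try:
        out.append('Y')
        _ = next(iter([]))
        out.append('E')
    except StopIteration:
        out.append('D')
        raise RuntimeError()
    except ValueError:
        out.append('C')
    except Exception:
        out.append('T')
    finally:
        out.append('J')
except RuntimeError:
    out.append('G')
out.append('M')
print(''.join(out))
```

Execution trace: 'Y' (inner try body) → 'D' (inner except StopIteration) → 'J' (inner finally) → 'G' (outer except RuntimeError) → 'M' (after the try/except). Output: YDJGM

Answer: YDJGM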